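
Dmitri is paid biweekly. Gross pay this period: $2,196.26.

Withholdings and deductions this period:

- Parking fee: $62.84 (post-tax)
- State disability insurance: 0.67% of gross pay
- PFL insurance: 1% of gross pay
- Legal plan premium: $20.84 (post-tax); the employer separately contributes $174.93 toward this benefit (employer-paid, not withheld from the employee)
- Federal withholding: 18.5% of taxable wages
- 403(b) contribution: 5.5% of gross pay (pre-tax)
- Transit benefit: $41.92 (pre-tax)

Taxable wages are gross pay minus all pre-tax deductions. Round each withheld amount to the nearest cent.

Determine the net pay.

$1,536.99

Transit benefit: $41.92
403(b) contribution: $2,196.26 × 0.055 = $120.79
Pre-tax total = $41.92 + $120.79 = $162.71
Taxable wages = $2,196.26 − $162.71 = $2,033.55
Federal withholding: $2,033.55 × 0.185 = $376.21
State disability insurance: $2,196.26 × 0.0067 = $14.71
PFL insurance: $2,196.26 × 0.01 = $21.96
Parking fee: $62.84
Legal plan premium: $20.84
(Employer's $174.93 toward legal plan premium is not withheld from the employee.)
Total deductions = $41.92 + $120.79 + $376.21 + $14.71 + $21.96 + $62.84 + $20.84 = $659.27
Net pay = $2,196.26 − $659.27 = $1,536.99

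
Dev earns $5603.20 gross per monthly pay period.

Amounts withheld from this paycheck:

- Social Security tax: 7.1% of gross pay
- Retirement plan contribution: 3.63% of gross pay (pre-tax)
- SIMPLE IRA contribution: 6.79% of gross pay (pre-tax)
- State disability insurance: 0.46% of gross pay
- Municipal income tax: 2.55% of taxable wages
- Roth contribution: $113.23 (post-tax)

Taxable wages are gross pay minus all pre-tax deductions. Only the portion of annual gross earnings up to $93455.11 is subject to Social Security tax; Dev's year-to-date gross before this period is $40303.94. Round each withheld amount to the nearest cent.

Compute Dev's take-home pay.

$4354.52

Retirement plan contribution: $5603.20 × 0.0363 = $203.40
SIMPLE IRA contribution: $5603.20 × 0.0679 = $380.46
Pre-tax total = $203.40 + $380.46 = $583.86
Taxable wages = $5603.20 − $583.86 = $5019.34
Municipal income tax: $5019.34 × 0.0255 = $127.99
Social Security tax: cap not yet reached, full $5603.20 is subject → $5603.20 × 0.071 = $397.83
State disability insurance: $5603.20 × 0.0046 = $25.77
Roth contribution: $113.23
Total deductions = $203.40 + $380.46 + $127.99 + $397.83 + $25.77 + $113.23 = $1248.68
Net pay = $5603.20 − $1248.68 = $4354.52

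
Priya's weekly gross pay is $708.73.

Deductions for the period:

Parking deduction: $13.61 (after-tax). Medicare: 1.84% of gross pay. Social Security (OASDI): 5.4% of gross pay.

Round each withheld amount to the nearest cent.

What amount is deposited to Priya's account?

Medicare: $708.73 × 0.0184 = $13.04
Social Security (OASDI): $708.73 × 0.054 = $38.27
Parking deduction: $13.61
Total deductions = $13.04 + $38.27 + $13.61 = $64.92
Net pay = $708.73 − $64.92 = $643.81

$643.81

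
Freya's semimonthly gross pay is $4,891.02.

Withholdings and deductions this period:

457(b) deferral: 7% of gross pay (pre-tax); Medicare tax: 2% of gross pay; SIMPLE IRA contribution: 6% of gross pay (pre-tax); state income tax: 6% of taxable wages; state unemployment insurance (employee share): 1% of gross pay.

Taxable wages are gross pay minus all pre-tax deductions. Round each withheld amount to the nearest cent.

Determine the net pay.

SIMPLE IRA contribution: $4,891.02 × 0.06 = $293.46
457(b) deferral: $4,891.02 × 0.07 = $342.37
Pre-tax total = $293.46 + $342.37 = $635.83
Taxable wages = $4,891.02 − $635.83 = $4,255.19
State income tax: $4,255.19 × 0.06 = $255.31
State unemployment insurance (employee share): $4,891.02 × 0.01 = $48.91
Medicare tax: $4,891.02 × 0.02 = $97.82
Total deductions = $293.46 + $342.37 + $255.31 + $48.91 + $97.82 = $1,037.87
Net pay = $4,891.02 − $1,037.87 = $3,853.15

$3,853.15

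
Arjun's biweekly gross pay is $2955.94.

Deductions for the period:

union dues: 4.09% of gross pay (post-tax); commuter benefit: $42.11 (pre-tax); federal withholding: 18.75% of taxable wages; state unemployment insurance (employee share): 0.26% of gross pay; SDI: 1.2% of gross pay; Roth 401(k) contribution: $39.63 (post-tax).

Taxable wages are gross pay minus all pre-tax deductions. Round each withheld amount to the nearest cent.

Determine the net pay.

Commuter benefit: $42.11
Taxable wages = $2955.94 − $42.11 = $2913.83
Federal withholding: $2913.83 × 0.1875 = $546.34
SDI: $2955.94 × 0.012 = $35.47
State unemployment insurance (employee share): $2955.94 × 0.0026 = $7.69
Roth 401(k) contribution: $39.63
Union dues: $2955.94 × 0.0409 = $120.90
Total deductions = $42.11 + $546.34 + $35.47 + $7.69 + $39.63 + $120.90 = $792.14
Net pay = $2955.94 − $792.14 = $2163.80

$2163.80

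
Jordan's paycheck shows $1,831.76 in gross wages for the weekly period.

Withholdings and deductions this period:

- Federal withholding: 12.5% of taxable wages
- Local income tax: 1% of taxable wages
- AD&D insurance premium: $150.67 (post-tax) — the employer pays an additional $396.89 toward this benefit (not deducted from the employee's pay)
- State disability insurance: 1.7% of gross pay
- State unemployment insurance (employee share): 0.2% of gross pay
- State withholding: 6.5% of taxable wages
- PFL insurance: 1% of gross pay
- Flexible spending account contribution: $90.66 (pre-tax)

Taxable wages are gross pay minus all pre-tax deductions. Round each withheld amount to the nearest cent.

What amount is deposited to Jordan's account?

$1,189.09

Flexible spending account contribution: $90.66
Taxable wages = $1,831.76 − $90.66 = $1,741.10
State withholding: $1,741.10 × 0.065 = $113.17
Local income tax: $1,741.10 × 0.01 = $17.41
Federal withholding: $1,741.10 × 0.125 = $217.64
State disability insurance: $1,831.76 × 0.017 = $31.14
State unemployment insurance (employee share): $1,831.76 × 0.002 = $3.66
PFL insurance: $1,831.76 × 0.01 = $18.32
AD&D insurance premium: $150.67
(Employer's $396.89 toward AD&D insurance premium is not withheld from the employee.)
Total deductions = $90.66 + $113.17 + $17.41 + $217.64 + $31.14 + $3.66 + $18.32 + $150.67 = $642.67
Net pay = $1,831.76 − $642.67 = $1,189.09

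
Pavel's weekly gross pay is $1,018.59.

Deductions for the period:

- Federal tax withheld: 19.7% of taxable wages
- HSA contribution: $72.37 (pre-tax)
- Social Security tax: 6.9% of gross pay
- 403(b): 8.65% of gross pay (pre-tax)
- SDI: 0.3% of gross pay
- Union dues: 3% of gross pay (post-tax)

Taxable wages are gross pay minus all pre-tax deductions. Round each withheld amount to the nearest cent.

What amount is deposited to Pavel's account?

$585.16

HSA contribution: $72.37
403(b): $1,018.59 × 0.0865 = $88.11
Pre-tax total = $72.37 + $88.11 = $160.48
Taxable wages = $1,018.59 − $160.48 = $858.11
Federal tax withheld: $858.11 × 0.197 = $169.05
Social Security tax: $1,018.59 × 0.069 = $70.28
SDI: $1,018.59 × 0.003 = $3.06
Union dues: $1,018.59 × 0.03 = $30.56
Total deductions = $72.37 + $88.11 + $169.05 + $70.28 + $3.06 + $30.56 = $433.43
Net pay = $1,018.59 − $433.43 = $585.16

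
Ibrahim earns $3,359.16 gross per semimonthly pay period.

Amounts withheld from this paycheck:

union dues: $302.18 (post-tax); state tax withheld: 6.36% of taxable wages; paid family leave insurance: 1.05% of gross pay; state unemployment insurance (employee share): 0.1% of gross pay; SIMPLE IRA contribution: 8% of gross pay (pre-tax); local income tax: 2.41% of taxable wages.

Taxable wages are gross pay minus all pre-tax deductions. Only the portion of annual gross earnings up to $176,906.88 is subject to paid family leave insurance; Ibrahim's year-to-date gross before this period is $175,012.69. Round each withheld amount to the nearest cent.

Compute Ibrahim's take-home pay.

$2,493.97

SIMPLE IRA contribution: $3,359.16 × 0.08 = $268.73
Taxable wages = $3,359.16 − $268.73 = $3,090.43
Local income tax: $3,090.43 × 0.0241 = $74.48
State tax withheld: $3,090.43 × 0.0636 = $196.55
State unemployment insurance (employee share): $3,359.16 × 0.001 = $3.36
Paid family leave insurance: only $176,906.88 − $175,012.69 = $1,894.19 of this check is subject → $1,894.19 × 0.0105 = $19.89
Union dues: $302.18
Total deductions = $268.73 + $74.48 + $196.55 + $3.36 + $19.89 + $302.18 = $865.19
Net pay = $3,359.16 − $865.19 = $2,493.97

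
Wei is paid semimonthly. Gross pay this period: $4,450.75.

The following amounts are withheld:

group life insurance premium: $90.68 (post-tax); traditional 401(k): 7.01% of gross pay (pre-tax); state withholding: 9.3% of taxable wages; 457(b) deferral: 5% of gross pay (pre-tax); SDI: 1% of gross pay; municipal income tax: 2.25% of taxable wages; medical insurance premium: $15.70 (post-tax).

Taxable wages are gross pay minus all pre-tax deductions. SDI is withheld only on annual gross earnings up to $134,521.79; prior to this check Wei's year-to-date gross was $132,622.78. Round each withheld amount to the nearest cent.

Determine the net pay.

457(b) deferral: $4,450.75 × 0.05 = $222.54
Traditional 401(k): $4,450.75 × 0.0701 = $312.00
Pre-tax total = $222.54 + $312.00 = $534.54
Taxable wages = $4,450.75 − $534.54 = $3,916.21
Municipal income tax: $3,916.21 × 0.0225 = $88.11
State withholding: $3,916.21 × 0.093 = $364.21
SDI: only $134,521.79 − $132,622.78 = $1,899.01 of this check is subject → $1,899.01 × 0.01 = $18.99
Group life insurance premium: $90.68
Medical insurance premium: $15.70
Total deductions = $222.54 + $312.00 + $88.11 + $364.21 + $18.99 + $90.68 + $15.70 = $1,112.23
Net pay = $4,450.75 − $1,112.23 = $3,338.52

$3,338.52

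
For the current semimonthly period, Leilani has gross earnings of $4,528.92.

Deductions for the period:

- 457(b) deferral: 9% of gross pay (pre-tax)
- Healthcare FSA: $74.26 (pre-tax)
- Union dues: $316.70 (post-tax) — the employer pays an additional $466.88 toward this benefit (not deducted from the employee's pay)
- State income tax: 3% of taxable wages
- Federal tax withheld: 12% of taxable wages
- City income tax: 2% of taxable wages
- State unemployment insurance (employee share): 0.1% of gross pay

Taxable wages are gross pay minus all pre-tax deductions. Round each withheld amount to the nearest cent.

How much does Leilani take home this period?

$3,037.83

457(b) deferral: $4,528.92 × 0.09 = $407.60
Healthcare FSA: $74.26
Pre-tax total = $407.60 + $74.26 = $481.86
Taxable wages = $4,528.92 − $481.86 = $4,047.06
State income tax: $4,047.06 × 0.03 = $121.41
City income tax: $4,047.06 × 0.02 = $80.94
Federal tax withheld: $4,047.06 × 0.12 = $485.65
State unemployment insurance (employee share): $4,528.92 × 0.001 = $4.53
Union dues: $316.70
(Employer's $466.88 toward union dues is not withheld from the employee.)
Total deductions = $407.60 + $74.26 + $121.41 + $80.94 + $485.65 + $4.53 + $316.70 = $1,491.09
Net pay = $4,528.92 − $1,491.09 = $3,037.83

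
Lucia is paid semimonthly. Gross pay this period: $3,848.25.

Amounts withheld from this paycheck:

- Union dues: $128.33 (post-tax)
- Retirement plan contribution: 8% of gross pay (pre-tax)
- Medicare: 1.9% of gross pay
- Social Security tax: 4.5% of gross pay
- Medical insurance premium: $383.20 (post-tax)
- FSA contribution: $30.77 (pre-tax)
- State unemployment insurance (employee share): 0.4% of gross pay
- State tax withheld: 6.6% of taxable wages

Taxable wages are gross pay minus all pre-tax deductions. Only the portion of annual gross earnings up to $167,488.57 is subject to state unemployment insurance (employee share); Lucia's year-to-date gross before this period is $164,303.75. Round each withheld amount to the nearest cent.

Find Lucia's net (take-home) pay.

$2,507.43

FSA contribution: $30.77
Retirement plan contribution: $3,848.25 × 0.08 = $307.86
Pre-tax total = $30.77 + $307.86 = $338.63
Taxable wages = $3,848.25 − $338.63 = $3,509.62
State tax withheld: $3,509.62 × 0.066 = $231.63
State unemployment insurance (employee share): only $167,488.57 − $164,303.75 = $3,184.82 of this check is subject → $3,184.82 × 0.004 = $12.74
Medicare: $3,848.25 × 0.019 = $73.12
Social Security tax: $3,848.25 × 0.045 = $173.17
Medical insurance premium: $383.20
Union dues: $128.33
Total deductions = $30.77 + $307.86 + $231.63 + $12.74 + $73.12 + $173.17 + $383.20 + $128.33 = $1,340.82
Net pay = $3,848.25 − $1,340.82 = $2,507.43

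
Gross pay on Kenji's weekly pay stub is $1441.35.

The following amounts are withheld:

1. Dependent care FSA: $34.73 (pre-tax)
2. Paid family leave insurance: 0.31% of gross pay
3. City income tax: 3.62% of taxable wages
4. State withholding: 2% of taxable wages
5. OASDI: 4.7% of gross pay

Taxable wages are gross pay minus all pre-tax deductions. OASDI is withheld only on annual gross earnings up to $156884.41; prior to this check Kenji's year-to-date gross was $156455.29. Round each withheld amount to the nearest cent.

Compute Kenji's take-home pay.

$1302.93

Dependent care FSA: $34.73
Taxable wages = $1441.35 − $34.73 = $1406.62
City income tax: $1406.62 × 0.0362 = $50.92
State withholding: $1406.62 × 0.02 = $28.13
OASDI: only $156884.41 − $156455.29 = $429.12 of this check is subject → $429.12 × 0.047 = $20.17
Paid family leave insurance: $1441.35 × 0.0031 = $4.47
Total deductions = $34.73 + $50.92 + $28.13 + $20.17 + $4.47 = $138.42
Net pay = $1441.35 − $138.42 = $1302.93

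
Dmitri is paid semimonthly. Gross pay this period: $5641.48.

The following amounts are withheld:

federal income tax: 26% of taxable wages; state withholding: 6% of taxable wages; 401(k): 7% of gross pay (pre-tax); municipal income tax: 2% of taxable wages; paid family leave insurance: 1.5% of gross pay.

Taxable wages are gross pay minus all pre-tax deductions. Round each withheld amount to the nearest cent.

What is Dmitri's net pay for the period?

401(k): $5641.48 × 0.07 = $394.90
Taxable wages = $5641.48 − $394.90 = $5246.58
Municipal income tax: $5246.58 × 0.02 = $104.93
State withholding: $5246.58 × 0.06 = $314.79
Federal income tax: $5246.58 × 0.26 = $1364.11
Paid family leave insurance: $5641.48 × 0.015 = $84.62
Total deductions = $394.90 + $104.93 + $314.79 + $1364.11 + $84.62 = $2263.35
Net pay = $5641.48 − $2263.35 = $3378.13

$3378.13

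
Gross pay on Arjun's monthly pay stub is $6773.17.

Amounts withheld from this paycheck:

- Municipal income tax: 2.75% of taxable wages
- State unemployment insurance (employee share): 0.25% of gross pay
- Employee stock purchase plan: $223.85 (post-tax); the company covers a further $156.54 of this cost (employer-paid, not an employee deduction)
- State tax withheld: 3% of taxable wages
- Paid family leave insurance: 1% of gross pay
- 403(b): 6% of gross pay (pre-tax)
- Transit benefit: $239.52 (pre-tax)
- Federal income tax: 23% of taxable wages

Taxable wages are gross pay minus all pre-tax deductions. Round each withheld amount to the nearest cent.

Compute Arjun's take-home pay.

403(b): $6773.17 × 0.06 = $406.39
Transit benefit: $239.52
Pre-tax total = $406.39 + $239.52 = $645.91
Taxable wages = $6773.17 − $645.91 = $6127.26
State tax withheld: $6127.26 × 0.03 = $183.82
Federal income tax: $6127.26 × 0.23 = $1409.27
Municipal income tax: $6127.26 × 0.0275 = $168.50
State unemployment insurance (employee share): $6773.17 × 0.0025 = $16.93
Paid family leave insurance: $6773.17 × 0.01 = $67.73
Employee stock purchase plan: $223.85
(Employer's $156.54 toward employee stock purchase plan is not withheld from the employee.)
Total deductions = $406.39 + $239.52 + $183.82 + $1409.27 + $168.50 + $16.93 + $67.73 + $223.85 = $2716.01
Net pay = $6773.17 − $2716.01 = $4057.16

$4057.16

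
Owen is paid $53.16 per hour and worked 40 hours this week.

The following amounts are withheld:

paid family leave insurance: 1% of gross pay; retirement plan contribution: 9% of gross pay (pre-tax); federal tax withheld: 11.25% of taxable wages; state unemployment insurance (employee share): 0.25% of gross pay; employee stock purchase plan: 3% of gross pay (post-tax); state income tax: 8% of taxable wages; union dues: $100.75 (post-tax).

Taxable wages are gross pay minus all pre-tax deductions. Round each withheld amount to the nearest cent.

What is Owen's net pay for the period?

$1,371.41

Gross pay: 40 × $53.16 = $2,126.40
Retirement plan contribution: $2,126.40 × 0.09 = $191.38
Taxable wages = $2,126.40 − $191.38 = $1,935.02
Federal tax withheld: $1,935.02 × 0.1125 = $217.69
State income tax: $1,935.02 × 0.08 = $154.80
Paid family leave insurance: $2,126.40 × 0.01 = $21.26
State unemployment insurance (employee share): $2,126.40 × 0.0025 = $5.32
Union dues: $100.75
Employee stock purchase plan: $2,126.40 × 0.03 = $63.79
Total deductions = $191.38 + $217.69 + $154.80 + $21.26 + $5.32 + $100.75 + $63.79 = $754.99
Net pay = $2,126.40 − $754.99 = $1,371.41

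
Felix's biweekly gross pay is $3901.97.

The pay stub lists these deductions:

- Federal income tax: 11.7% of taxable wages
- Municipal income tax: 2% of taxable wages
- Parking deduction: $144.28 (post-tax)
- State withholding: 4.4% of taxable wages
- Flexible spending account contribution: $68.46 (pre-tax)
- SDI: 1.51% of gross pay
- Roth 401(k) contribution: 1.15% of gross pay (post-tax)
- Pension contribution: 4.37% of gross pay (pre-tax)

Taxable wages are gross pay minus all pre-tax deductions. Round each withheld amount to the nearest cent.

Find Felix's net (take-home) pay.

Pension contribution: $3901.97 × 0.0437 = $170.52
Flexible spending account contribution: $68.46
Pre-tax total = $170.52 + $68.46 = $238.98
Taxable wages = $3901.97 − $238.98 = $3662.99
State withholding: $3662.99 × 0.044 = $161.17
Municipal income tax: $3662.99 × 0.02 = $73.26
Federal income tax: $3662.99 × 0.117 = $428.57
SDI: $3901.97 × 0.0151 = $58.92
Parking deduction: $144.28
Roth 401(k) contribution: $3901.97 × 0.0115 = $44.87
Total deductions = $170.52 + $68.46 + $161.17 + $73.26 + $428.57 + $58.92 + $144.28 + $44.87 = $1150.05
Net pay = $3901.97 − $1150.05 = $2751.92

$2751.92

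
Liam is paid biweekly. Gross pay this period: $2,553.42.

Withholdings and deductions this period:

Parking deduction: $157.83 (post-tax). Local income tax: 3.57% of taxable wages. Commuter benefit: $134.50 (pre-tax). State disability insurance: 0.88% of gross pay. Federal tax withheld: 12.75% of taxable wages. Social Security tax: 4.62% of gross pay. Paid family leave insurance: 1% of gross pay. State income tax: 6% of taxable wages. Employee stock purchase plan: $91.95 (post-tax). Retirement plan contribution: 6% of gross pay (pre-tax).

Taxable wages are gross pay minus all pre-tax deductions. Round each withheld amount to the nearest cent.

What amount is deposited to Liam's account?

Retirement plan contribution: $2,553.42 × 0.06 = $153.21
Commuter benefit: $134.50
Pre-tax total = $153.21 + $134.50 = $287.71
Taxable wages = $2,553.42 − $287.71 = $2,265.71
Local income tax: $2,265.71 × 0.0357 = $80.89
Federal tax withheld: $2,265.71 × 0.1275 = $288.88
State income tax: $2,265.71 × 0.06 = $135.94
State disability insurance: $2,553.42 × 0.0088 = $22.47
Paid family leave insurance: $2,553.42 × 0.01 = $25.53
Social Security tax: $2,553.42 × 0.0462 = $117.97
Employee stock purchase plan: $91.95
Parking deduction: $157.83
Total deductions = $153.21 + $134.50 + $80.89 + $288.88 + $135.94 + $22.47 + $25.53 + $117.97 + $91.95 + $157.83 = $1,209.17
Net pay = $2,553.42 − $1,209.17 = $1,344.25

$1,344.25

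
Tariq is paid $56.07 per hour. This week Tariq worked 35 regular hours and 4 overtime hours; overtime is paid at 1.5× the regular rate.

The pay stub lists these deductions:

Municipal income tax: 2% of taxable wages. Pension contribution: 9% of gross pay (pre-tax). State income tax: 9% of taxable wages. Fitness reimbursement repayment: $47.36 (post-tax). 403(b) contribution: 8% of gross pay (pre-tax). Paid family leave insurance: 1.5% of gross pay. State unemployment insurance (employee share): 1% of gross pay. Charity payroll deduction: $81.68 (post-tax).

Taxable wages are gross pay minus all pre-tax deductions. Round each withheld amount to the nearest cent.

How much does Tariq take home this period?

$1,511.66

Regular pay: 35 × $56.07 = $1,962.45
Overtime pay: 4 × $56.07 × 1.5 = $336.42
Gross pay = $1,962.45 + $336.42 = $2,298.87
403(b) contribution: $2,298.87 × 0.08 = $183.91
Pension contribution: $2,298.87 × 0.09 = $206.90
Pre-tax total = $183.91 + $206.90 = $390.81
Taxable wages = $2,298.87 − $390.81 = $1,908.06
State income tax: $1,908.06 × 0.09 = $171.73
Municipal income tax: $1,908.06 × 0.02 = $38.16
State unemployment insurance (employee share): $2,298.87 × 0.01 = $22.99
Paid family leave insurance: $2,298.87 × 0.015 = $34.48
Charity payroll deduction: $81.68
Fitness reimbursement repayment: $47.36
Total deductions = $183.91 + $206.90 + $171.73 + $38.16 + $22.99 + $34.48 + $81.68 + $47.36 = $787.21
Net pay = $2,298.87 − $787.21 = $1,511.66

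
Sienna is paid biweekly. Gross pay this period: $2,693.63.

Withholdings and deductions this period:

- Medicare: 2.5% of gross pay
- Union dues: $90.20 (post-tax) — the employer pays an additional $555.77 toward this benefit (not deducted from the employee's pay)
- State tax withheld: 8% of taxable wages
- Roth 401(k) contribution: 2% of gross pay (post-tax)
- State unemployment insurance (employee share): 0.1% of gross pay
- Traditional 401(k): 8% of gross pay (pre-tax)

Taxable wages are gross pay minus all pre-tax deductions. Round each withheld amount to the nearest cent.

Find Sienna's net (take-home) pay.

$2,065.79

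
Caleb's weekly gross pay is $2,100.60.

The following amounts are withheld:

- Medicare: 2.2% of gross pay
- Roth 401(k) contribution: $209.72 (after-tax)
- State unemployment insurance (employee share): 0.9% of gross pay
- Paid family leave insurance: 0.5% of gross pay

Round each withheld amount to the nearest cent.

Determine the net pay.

$1,815.26

Paid family leave insurance: $2,100.60 × 0.005 = $10.50
Medicare: $2,100.60 × 0.022 = $46.21
State unemployment insurance (employee share): $2,100.60 × 0.009 = $18.91
Roth 401(k) contribution: $209.72
Total deductions = $10.50 + $46.21 + $18.91 + $209.72 = $285.34
Net pay = $2,100.60 − $285.34 = $1,815.26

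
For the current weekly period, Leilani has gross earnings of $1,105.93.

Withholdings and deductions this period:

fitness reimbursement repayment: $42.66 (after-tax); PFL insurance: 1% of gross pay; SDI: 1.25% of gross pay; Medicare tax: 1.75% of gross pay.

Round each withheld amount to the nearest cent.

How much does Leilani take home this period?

PFL insurance: $1,105.93 × 0.01 = $11.06
SDI: $1,105.93 × 0.0125 = $13.82
Medicare tax: $1,105.93 × 0.0175 = $19.35
Fitness reimbursement repayment: $42.66
Total deductions = $11.06 + $13.82 + $19.35 + $42.66 = $86.89
Net pay = $1,105.93 − $86.89 = $1,019.04

$1,019.04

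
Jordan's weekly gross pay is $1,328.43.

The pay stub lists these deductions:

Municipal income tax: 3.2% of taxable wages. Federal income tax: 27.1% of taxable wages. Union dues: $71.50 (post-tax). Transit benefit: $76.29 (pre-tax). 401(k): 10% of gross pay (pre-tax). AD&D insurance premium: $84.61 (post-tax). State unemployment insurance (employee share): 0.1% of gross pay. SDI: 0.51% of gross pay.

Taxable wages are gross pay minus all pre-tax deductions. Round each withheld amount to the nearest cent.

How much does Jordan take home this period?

Transit benefit: $76.29
401(k): $1,328.43 × 0.1 = $132.84
Pre-tax total = $76.29 + $132.84 = $209.13
Taxable wages = $1,328.43 − $209.13 = $1,119.30
Federal income tax: $1,119.30 × 0.271 = $303.33
Municipal income tax: $1,119.30 × 0.032 = $35.82
SDI: $1,328.43 × 0.0051 = $6.77
State unemployment insurance (employee share): $1,328.43 × 0.001 = $1.33
AD&D insurance premium: $84.61
Union dues: $71.50
Total deductions = $76.29 + $132.84 + $303.33 + $35.82 + $6.77 + $1.33 + $84.61 + $71.50 = $712.49
Net pay = $1,328.43 − $712.49 = $615.94

$615.94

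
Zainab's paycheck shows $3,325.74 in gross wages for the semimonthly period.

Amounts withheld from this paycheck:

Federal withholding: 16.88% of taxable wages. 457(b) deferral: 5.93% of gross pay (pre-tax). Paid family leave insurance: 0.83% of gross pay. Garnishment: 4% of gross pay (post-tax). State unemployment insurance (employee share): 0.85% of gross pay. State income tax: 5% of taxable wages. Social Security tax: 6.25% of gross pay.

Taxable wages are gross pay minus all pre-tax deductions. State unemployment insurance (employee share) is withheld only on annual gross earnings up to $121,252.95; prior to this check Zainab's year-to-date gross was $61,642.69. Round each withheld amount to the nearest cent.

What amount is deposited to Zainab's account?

$2,047.24

457(b) deferral: $3,325.74 × 0.0593 = $197.22
Taxable wages = $3,325.74 − $197.22 = $3,128.52
State income tax: $3,128.52 × 0.05 = $156.43
Federal withholding: $3,128.52 × 0.1688 = $528.09
Social Security tax: $3,325.74 × 0.0625 = $207.86
Paid family leave insurance: $3,325.74 × 0.0083 = $27.60
State unemployment insurance (employee share): cap not yet reached, full $3,325.74 is subject → $3,325.74 × 0.0085 = $28.27
Garnishment: $3,325.74 × 0.04 = $133.03
Total deductions = $197.22 + $156.43 + $528.09 + $207.86 + $27.60 + $28.27 + $133.03 = $1,278.50
Net pay = $3,325.74 − $1,278.50 = $2,047.24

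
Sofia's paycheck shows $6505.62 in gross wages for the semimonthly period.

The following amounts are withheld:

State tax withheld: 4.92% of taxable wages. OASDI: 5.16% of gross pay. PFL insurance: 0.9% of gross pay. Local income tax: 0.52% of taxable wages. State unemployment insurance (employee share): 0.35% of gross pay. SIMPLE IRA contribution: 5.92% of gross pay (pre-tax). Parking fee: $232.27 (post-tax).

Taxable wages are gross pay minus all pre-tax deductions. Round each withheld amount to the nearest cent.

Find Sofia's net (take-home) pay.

$5138.25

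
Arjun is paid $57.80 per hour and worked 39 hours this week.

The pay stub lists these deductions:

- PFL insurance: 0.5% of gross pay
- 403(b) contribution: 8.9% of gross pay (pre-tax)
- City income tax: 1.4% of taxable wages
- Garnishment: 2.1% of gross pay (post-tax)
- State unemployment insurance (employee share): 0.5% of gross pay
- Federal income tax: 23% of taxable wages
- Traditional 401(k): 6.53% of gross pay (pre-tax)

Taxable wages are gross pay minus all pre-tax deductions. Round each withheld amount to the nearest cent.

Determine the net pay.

Gross pay: 39 × $57.80 = $2254.20
Traditional 401(k): $2254.20 × 0.0653 = $147.20
403(b) contribution: $2254.20 × 0.089 = $200.62
Pre-tax total = $147.20 + $200.62 = $347.82
Taxable wages = $2254.20 − $347.82 = $1906.38
Federal income tax: $1906.38 × 0.23 = $438.47
City income tax: $1906.38 × 0.014 = $26.69
State unemployment insurance (employee share): $2254.20 × 0.005 = $11.27
PFL insurance: $2254.20 × 0.005 = $11.27
Garnishment: $2254.20 × 0.021 = $47.34
Total deductions = $147.20 + $200.62 + $438.47 + $26.69 + $11.27 + $11.27 + $47.34 = $882.86
Net pay = $2254.20 − $882.86 = $1371.34

$1371.34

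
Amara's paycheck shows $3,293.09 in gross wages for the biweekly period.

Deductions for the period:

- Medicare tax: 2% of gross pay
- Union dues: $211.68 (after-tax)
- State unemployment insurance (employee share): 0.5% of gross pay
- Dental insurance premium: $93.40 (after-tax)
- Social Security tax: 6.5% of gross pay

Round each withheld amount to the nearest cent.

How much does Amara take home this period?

State unemployment insurance (employee share): $3,293.09 × 0.005 = $16.47
Medicare tax: $3,293.09 × 0.02 = $65.86
Social Security tax: $3,293.09 × 0.065 = $214.05
Dental insurance premium: $93.40
Union dues: $211.68
Total deductions = $16.47 + $65.86 + $214.05 + $93.40 + $211.68 = $601.46
Net pay = $3,293.09 − $601.46 = $2,691.63

$2,691.63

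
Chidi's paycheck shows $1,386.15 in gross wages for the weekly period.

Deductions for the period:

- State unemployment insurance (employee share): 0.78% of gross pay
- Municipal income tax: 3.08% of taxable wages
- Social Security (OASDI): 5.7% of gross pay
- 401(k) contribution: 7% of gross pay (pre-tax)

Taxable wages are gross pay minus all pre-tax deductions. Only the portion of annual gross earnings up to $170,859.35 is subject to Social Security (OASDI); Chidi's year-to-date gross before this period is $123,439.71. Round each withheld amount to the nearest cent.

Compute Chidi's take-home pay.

$1,159.60

401(k) contribution: $1,386.15 × 0.07 = $97.03
Taxable wages = $1,386.15 − $97.03 = $1,289.12
Municipal income tax: $1,289.12 × 0.0308 = $39.70
Social Security (OASDI): cap not yet reached, full $1,386.15 is subject → $1,386.15 × 0.057 = $79.01
State unemployment insurance (employee share): $1,386.15 × 0.0078 = $10.81
Total deductions = $97.03 + $39.70 + $79.01 + $10.81 = $226.55
Net pay = $1,386.15 − $226.55 = $1,159.60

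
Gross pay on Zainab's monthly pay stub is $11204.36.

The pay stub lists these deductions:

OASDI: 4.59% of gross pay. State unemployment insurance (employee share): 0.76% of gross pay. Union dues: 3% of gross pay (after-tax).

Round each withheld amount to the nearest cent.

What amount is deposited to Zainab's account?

OASDI: $11204.36 × 0.0459 = $514.28
State unemployment insurance (employee share): $11204.36 × 0.0076 = $85.15
Union dues: $11204.36 × 0.03 = $336.13
Total deductions = $514.28 + $85.15 + $336.13 = $935.56
Net pay = $11204.36 − $935.56 = $10268.80

$10268.80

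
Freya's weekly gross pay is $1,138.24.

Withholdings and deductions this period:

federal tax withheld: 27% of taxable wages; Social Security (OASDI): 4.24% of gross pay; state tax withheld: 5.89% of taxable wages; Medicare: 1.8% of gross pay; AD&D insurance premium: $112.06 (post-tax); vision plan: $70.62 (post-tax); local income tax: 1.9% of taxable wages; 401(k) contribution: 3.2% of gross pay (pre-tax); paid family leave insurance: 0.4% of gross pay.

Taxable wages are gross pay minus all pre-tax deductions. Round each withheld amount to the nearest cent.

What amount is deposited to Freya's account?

$462.52

401(k) contribution: $1,138.24 × 0.032 = $36.42
Taxable wages = $1,138.24 − $36.42 = $1,101.82
Local income tax: $1,101.82 × 0.019 = $20.93
State tax withheld: $1,101.82 × 0.0589 = $64.90
Federal tax withheld: $1,101.82 × 0.27 = $297.49
Social Security (OASDI): $1,138.24 × 0.0424 = $48.26
Paid family leave insurance: $1,138.24 × 0.004 = $4.55
Medicare: $1,138.24 × 0.018 = $20.49
Vision plan: $70.62
AD&D insurance premium: $112.06
Total deductions = $36.42 + $20.93 + $64.90 + $297.49 + $48.26 + $4.55 + $20.49 + $70.62 + $112.06 = $675.72
Net pay = $1,138.24 − $675.72 = $462.52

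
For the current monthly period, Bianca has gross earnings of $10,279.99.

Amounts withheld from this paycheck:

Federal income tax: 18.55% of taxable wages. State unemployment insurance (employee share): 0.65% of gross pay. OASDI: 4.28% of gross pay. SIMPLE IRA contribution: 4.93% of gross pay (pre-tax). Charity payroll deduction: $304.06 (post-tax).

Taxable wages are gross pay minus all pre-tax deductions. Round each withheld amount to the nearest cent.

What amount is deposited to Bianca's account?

$7,149.40

SIMPLE IRA contribution: $10,279.99 × 0.0493 = $506.80
Taxable wages = $10,279.99 − $506.80 = $9,773.19
Federal income tax: $9,773.19 × 0.1855 = $1,812.93
State unemployment insurance (employee share): $10,279.99 × 0.0065 = $66.82
OASDI: $10,279.99 × 0.0428 = $439.98
Charity payroll deduction: $304.06
Total deductions = $506.80 + $1,812.93 + $66.82 + $439.98 + $304.06 = $3,130.59
Net pay = $10,279.99 − $3,130.59 = $7,149.40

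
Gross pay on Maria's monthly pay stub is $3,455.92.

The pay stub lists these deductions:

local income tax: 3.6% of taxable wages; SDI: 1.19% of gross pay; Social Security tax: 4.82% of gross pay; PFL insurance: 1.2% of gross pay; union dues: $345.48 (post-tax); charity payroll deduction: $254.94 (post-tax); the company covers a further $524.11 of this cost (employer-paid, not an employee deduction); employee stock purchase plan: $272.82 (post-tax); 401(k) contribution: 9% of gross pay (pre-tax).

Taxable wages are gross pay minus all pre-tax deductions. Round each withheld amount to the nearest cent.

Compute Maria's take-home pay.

$1,909.25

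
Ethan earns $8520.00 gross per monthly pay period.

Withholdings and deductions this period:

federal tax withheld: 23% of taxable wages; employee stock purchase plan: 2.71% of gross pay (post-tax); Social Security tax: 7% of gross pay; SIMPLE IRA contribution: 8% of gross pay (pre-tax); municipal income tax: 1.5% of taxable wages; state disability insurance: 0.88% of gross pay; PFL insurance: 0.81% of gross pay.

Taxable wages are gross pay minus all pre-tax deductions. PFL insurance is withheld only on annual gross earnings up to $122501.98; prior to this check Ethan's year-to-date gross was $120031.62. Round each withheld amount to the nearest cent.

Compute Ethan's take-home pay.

$4995.71

SIMPLE IRA contribution: $8520.00 × 0.08 = $681.60
Taxable wages = $8520.00 − $681.60 = $7838.40
Federal tax withheld: $7838.40 × 0.23 = $1802.83
Municipal income tax: $7838.40 × 0.015 = $117.58
Social Security tax: $8520.00 × 0.07 = $596.40
State disability insurance: $8520.00 × 0.0088 = $74.98
PFL insurance: only $122501.98 − $120031.62 = $2470.36 of this check is subject → $2470.36 × 0.0081 = $20.01
Employee stock purchase plan: $8520.00 × 0.0271 = $230.89
Total deductions = $681.60 + $1802.83 + $117.58 + $596.40 + $74.98 + $20.01 + $230.89 = $3524.29
Net pay = $8520.00 − $3524.29 = $4995.71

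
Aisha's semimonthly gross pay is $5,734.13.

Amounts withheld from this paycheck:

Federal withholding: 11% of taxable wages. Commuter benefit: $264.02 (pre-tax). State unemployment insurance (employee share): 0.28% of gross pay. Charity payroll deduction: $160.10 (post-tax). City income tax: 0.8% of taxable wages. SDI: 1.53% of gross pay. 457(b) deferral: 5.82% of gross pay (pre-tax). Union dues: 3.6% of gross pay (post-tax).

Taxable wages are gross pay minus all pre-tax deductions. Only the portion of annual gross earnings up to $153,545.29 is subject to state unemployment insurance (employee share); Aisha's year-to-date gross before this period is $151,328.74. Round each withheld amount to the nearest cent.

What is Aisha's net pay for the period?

$4,069.82

457(b) deferral: $5,734.13 × 0.0582 = $333.73
Commuter benefit: $264.02
Pre-tax total = $333.73 + $264.02 = $597.75
Taxable wages = $5,734.13 − $597.75 = $5,136.38
City income tax: $5,136.38 × 0.008 = $41.09
Federal withholding: $5,136.38 × 0.11 = $565.00
SDI: $5,734.13 × 0.0153 = $87.73
State unemployment insurance (employee share): only $153,545.29 − $151,328.74 = $2,216.55 of this check is subject → $2,216.55 × 0.0028 = $6.21
Union dues: $5,734.13 × 0.036 = $206.43
Charity payroll deduction: $160.10
Total deductions = $333.73 + $264.02 + $41.09 + $565.00 + $87.73 + $6.21 + $206.43 + $160.10 = $1,664.31
Net pay = $5,734.13 − $1,664.31 = $4,069.82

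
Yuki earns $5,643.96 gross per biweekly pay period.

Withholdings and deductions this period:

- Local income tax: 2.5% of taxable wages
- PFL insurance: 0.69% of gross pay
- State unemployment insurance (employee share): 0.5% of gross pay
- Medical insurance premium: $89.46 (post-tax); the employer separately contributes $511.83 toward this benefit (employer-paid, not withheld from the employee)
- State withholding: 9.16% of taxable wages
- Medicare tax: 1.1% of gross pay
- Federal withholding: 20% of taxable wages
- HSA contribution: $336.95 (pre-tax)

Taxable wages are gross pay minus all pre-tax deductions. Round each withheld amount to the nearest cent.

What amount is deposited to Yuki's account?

$3,408.11

HSA contribution: $336.95
Taxable wages = $5,643.96 − $336.95 = $5,307.01
State withholding: $5,307.01 × 0.0916 = $486.12
Local income tax: $5,307.01 × 0.025 = $132.68
Federal withholding: $5,307.01 × 0.2 = $1,061.40
PFL insurance: $5,643.96 × 0.0069 = $38.94
Medicare tax: $5,643.96 × 0.011 = $62.08
State unemployment insurance (employee share): $5,643.96 × 0.005 = $28.22
Medical insurance premium: $89.46
(Employer's $511.83 toward medical insurance premium is not withheld from the employee.)
Total deductions = $336.95 + $486.12 + $132.68 + $1,061.40 + $38.94 + $62.08 + $28.22 + $89.46 = $2,235.85
Net pay = $5,643.96 − $2,235.85 = $3,408.11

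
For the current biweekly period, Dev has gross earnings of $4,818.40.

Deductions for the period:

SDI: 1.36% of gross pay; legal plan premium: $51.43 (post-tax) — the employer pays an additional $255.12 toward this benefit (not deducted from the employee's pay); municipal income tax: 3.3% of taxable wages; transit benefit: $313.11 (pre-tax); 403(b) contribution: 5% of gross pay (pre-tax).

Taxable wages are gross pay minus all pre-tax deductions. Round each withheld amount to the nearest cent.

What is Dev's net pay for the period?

$4,006.69

403(b) contribution: $4,818.40 × 0.05 = $240.92
Transit benefit: $313.11
Pre-tax total = $240.92 + $313.11 = $554.03
Taxable wages = $4,818.40 − $554.03 = $4,264.37
Municipal income tax: $4,264.37 × 0.033 = $140.72
SDI: $4,818.40 × 0.0136 = $65.53
Legal plan premium: $51.43
(Employer's $255.12 toward legal plan premium is not withheld from the employee.)
Total deductions = $240.92 + $313.11 + $140.72 + $65.53 + $51.43 = $811.71
Net pay = $4,818.40 − $811.71 = $4,006.69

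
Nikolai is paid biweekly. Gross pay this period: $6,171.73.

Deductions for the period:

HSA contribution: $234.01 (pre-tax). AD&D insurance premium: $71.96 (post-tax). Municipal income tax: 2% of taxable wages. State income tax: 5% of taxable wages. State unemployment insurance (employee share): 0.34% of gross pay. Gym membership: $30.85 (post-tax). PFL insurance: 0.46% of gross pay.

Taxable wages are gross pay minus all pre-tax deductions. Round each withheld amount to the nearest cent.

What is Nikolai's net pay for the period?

$5,369.90

HSA contribution: $234.01
Taxable wages = $6,171.73 − $234.01 = $5,937.72
State income tax: $5,937.72 × 0.05 = $296.89
Municipal income tax: $5,937.72 × 0.02 = $118.75
PFL insurance: $6,171.73 × 0.0046 = $28.39
State unemployment insurance (employee share): $6,171.73 × 0.0034 = $20.98
AD&D insurance premium: $71.96
Gym membership: $30.85
Total deductions = $234.01 + $296.89 + $118.75 + $28.39 + $20.98 + $71.96 + $30.85 = $801.83
Net pay = $6,171.73 − $801.83 = $5,369.90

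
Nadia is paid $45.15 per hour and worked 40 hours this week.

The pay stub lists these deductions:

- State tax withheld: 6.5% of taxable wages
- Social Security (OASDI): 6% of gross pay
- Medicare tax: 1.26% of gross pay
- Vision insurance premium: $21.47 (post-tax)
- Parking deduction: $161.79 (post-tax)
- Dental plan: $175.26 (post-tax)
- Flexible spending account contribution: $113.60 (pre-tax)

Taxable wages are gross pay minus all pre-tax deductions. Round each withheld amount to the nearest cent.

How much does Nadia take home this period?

Gross pay: 40 × $45.15 = $1,806.00
Flexible spending account contribution: $113.60
Taxable wages = $1,806.00 − $113.60 = $1,692.40
State tax withheld: $1,692.40 × 0.065 = $110.01
Social Security (OASDI): $1,806.00 × 0.06 = $108.36
Medicare tax: $1,806.00 × 0.0126 = $22.76
Dental plan: $175.26
Parking deduction: $161.79
Vision insurance premium: $21.47
Total deductions = $113.60 + $110.01 + $108.36 + $22.76 + $175.26 + $161.79 + $21.47 = $713.25
Net pay = $1,806.00 − $713.25 = $1,092.75

$1,092.75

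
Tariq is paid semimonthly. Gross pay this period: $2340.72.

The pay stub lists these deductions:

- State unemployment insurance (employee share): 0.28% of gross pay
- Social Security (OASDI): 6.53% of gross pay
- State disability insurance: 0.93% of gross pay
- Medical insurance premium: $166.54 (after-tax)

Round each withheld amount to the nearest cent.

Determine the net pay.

$1993.01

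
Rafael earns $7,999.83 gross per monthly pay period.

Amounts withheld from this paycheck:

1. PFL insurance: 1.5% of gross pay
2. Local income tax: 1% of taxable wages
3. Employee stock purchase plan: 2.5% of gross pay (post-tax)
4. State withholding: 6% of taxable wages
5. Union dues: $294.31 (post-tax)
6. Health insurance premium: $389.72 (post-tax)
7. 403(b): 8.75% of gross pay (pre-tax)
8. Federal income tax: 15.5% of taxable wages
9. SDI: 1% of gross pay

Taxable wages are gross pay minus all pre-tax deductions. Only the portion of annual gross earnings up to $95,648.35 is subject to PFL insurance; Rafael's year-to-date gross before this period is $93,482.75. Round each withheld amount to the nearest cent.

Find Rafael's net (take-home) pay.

403(b): $7,999.83 × 0.0875 = $699.99
Taxable wages = $7,999.83 − $699.99 = $7,299.84
Local income tax: $7,299.84 × 0.01 = $73.00
State withholding: $7,299.84 × 0.06 = $437.99
Federal income tax: $7,299.84 × 0.155 = $1,131.48
SDI: $7,999.83 × 0.01 = $80.00
PFL insurance: only $95,648.35 − $93,482.75 = $2,165.60 of this check is subject → $2,165.60 × 0.015 = $32.48
Health insurance premium: $389.72
Employee stock purchase plan: $7,999.83 × 0.025 = $200.00
Union dues: $294.31
Total deductions = $699.99 + $73.00 + $437.99 + $1,131.48 + $80.00 + $32.48 + $389.72 + $200.00 + $294.31 = $3,338.97
Net pay = $7,999.83 − $3,338.97 = $4,660.86

$4,660.86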